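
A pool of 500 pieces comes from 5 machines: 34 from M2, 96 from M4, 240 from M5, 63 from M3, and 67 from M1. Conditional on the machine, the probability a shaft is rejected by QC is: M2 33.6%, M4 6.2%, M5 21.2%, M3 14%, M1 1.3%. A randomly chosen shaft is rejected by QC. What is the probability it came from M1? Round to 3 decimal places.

By Bayes' rule, posterior ∝ prior × likelihood:
  M2: 0.068 × 0.336 = 0.022848
  M4: 0.192 × 0.062 = 0.011904
  M5: 0.48 × 0.212 = 0.10176
  M3: 0.126 × 0.14 = 0.01764
  M1: 0.134 × 0.013 = 0.001742
Normalizing constant = 0.155894.
P(M1 | evidence) = 0.001742 / 0.155894 ≈ 0.011.

0.011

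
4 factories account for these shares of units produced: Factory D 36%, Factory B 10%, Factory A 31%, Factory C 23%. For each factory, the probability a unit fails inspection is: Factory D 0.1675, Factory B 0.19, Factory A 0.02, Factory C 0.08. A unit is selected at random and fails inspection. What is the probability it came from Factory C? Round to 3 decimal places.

Compute prior × likelihood for every hypothesis:
  Factory D: 0.36 × 0.1675 = 0.0603
  Factory B: 0.1 × 0.19 = 0.019
  Factory A: 0.31 × 0.02 = 0.0062
  Factory C: 0.23 × 0.08 = 0.0184
Normalizing constant = 0.1039.
P(Factory C | evidence) = 0.0184 / 0.1039 ≈ 0.177.

0.177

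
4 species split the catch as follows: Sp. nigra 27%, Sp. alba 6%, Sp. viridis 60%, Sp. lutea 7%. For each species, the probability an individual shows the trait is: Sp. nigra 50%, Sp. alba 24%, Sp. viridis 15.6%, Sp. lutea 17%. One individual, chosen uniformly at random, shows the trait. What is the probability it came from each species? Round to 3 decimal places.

Compute prior × likelihood for every hypothesis:
  Sp. nigra: 0.27 × 0.5 = 0.135
  Sp. alba: 0.06 × 0.24 = 0.0144
  Sp. viridis: 0.6 × 0.156 = 0.0936
  Sp. lutea: 0.07 × 0.17 = 0.0119
Sum = 0.2549.
P(Sp. nigra | trait) = 0.135/0.2549 ≈ 0.530
P(Sp. alba | trait) = 0.0144/0.2549 ≈ 0.056
P(Sp. viridis | trait) = 0.0936/0.2549 ≈ 0.367
P(Sp. lutea | trait) = 0.0119/0.2549 ≈ 0.047

Sp. nigra 0.530, Sp. alba 0.056, Sp. viridis 0.367, Sp. lutea 0.047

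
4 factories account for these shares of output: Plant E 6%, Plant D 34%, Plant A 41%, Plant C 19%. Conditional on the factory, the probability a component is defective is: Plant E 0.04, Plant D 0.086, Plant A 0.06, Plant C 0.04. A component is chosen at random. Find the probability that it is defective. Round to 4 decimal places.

0.0638

Prior × likelihood for each hypothesis:
  Plant E: 0.06 × 0.04 = 0.0024
  Plant D: 0.34 × 0.086 = 0.02924
  Plant A: 0.41 × 0.06 = 0.0246
  Plant C: 0.19 × 0.04 = 0.0076
P(defective) = 0.0024 + 0.02924 + 0.0246 + 0.0076 = 0.06384 → 0.0638.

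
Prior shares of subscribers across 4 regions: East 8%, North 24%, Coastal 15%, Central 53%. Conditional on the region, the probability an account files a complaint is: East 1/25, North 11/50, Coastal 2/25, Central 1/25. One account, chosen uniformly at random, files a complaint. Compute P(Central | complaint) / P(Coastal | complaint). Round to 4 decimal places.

1.7667

Unnormalized posteriors (prior × likelihood):
  East: 0.08 × 0.04 = 0.0032
  North: 0.24 × 0.22 = 0.0528
  Coastal: 0.15 × 0.08 = 0.012
  Central: 0.53 × 0.04 = 0.0212
Normalizing constant = 0.0892.
The ratio is 0.0212 / 0.012 (the normalizer cancels) = 1.7667.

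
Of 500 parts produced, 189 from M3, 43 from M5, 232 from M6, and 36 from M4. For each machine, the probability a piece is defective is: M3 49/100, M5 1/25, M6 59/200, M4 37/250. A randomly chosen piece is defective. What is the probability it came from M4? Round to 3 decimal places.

0.032

Compute prior × likelihood for every hypothesis:
  M3: 0.378 × 0.49 = 0.18522
  M5: 0.086 × 0.04 = 0.00344
  M6: 0.464 × 0.295 = 0.13688
  M4: 0.072 × 0.148 = 0.010656
Normalizing constant = 0.336196.
P(M4 | evidence) = 0.010656 / 0.336196 ≈ 0.032.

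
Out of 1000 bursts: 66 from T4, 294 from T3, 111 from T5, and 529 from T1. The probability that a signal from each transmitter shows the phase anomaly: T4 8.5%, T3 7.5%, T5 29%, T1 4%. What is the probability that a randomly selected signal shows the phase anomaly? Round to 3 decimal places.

0.081

By Bayes' rule, posterior ∝ prior × likelihood:
  T4: 0.066 × 0.085 = 0.00561
  T3: 0.294 × 0.075 = 0.02205
  T5: 0.111 × 0.29 = 0.03219
  T1: 0.529 × 0.04 = 0.02116
P(anomaly) = 0.00561 + 0.02205 + 0.03219 + 0.02116 = 0.08101 → 0.081.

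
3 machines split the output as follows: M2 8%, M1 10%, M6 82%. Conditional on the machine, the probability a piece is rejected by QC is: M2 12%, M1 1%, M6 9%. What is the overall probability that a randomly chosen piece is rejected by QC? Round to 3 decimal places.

By Bayes' rule, posterior ∝ prior × likelihood:
  M2: 0.08 × 0.12 = 0.0096
  M1: 0.1 × 0.01 = 0.001
  M6: 0.82 × 0.09 = 0.0738
P(rejected) = 0.0096 + 0.001 + 0.0738 = 0.0844 → 0.084.

0.084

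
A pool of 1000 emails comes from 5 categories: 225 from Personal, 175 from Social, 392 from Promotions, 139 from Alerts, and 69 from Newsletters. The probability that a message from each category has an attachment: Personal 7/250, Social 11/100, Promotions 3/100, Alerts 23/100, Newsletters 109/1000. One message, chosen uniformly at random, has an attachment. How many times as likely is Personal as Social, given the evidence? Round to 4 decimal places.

0.3273

Compute prior × likelihood for every hypothesis:
  Personal: 0.225 × 0.028 = 0.0063
  Social: 0.175 × 0.11 = 0.01925
  Promotions: 0.392 × 0.03 = 0.01176
  Alerts: 0.139 × 0.23 = 0.03197
  Newsletters: 0.069 × 0.109 = 0.007521
Total = 0.076801.
The ratio is 0.0063 / 0.01925 (the normalizer cancels) = 0.3273.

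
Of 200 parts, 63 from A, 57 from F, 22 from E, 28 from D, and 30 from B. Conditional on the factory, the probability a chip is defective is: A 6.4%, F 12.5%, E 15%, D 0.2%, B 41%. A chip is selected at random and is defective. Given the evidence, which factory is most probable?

Prior × likelihood for each hypothesis:
  A: 0.315 × 0.064 = 0.02016
  F: 0.285 × 0.125 = 0.035625
  E: 0.11 × 0.15 = 0.0165
  D: 0.14 × 0.002 = 0.00028
  B: 0.15 × 0.41 = 0.0615
Sum = 0.134065.
Largest term belongs to B, so B is most probable.

B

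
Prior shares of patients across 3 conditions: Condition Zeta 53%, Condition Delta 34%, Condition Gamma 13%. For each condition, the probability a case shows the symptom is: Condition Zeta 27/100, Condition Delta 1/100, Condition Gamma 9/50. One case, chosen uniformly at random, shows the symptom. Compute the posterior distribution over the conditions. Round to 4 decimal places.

Condition Zeta 0.8423, Condition Delta 0.0200, Condition Gamma 0.1377

Unnormalized posteriors (prior × likelihood):
  Condition Zeta: 0.53 × 0.27 = 0.1431
  Condition Delta: 0.34 × 0.01 = 0.0034
  Condition Gamma: 0.13 × 0.18 = 0.0234
Sum = 0.1699.
P(Condition Zeta | symptomatic) = 0.1431/0.1699 ≈ 0.8423
P(Condition Delta | symptomatic) = 0.0034/0.1699 ≈ 0.0200
P(Condition Gamma | symptomatic) = 0.0234/0.1699 ≈ 0.1377
(Check: 0.8423+0.0200+0.1377 = 1.0000.)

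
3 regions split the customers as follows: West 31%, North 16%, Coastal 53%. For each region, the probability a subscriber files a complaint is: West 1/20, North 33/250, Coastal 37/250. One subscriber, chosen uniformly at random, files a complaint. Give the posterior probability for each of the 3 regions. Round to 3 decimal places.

West 0.135, North 0.184, Coastal 0.682

Unnormalized posteriors (prior × likelihood):
  West: 0.31 × 0.05 = 0.0155
  North: 0.16 × 0.132 = 0.02112
  Coastal: 0.53 × 0.148 = 0.07844
Sum = 0.11506.
P(West | complaint) = 0.0155/0.11506 ≈ 0.135
P(North | complaint) = 0.02112/0.11506 ≈ 0.184
P(Coastal | complaint) = 0.07844/0.11506 ≈ 0.682
(Check: 0.135+0.184+0.682 = 1.001.)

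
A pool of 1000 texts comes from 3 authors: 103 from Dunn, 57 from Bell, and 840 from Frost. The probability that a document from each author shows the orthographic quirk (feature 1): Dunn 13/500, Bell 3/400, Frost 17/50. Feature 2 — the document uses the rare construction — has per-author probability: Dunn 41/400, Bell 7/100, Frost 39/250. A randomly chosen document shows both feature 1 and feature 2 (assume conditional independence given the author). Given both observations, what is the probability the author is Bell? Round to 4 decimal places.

By Bayes' rule, posterior ∝ prior × likelihood:
  Dunn: 0.103 × 0.026 × 0.1025 = 0.000274495
  Bell: 0.057 × 0.0075 × 0.07 = 0.000029925
  Frost: 0.84 × 0.34 × 0.156 = 0.0445536
Total = 0.04485802.
P(Bell | evidence) = 0.000029925 / 0.04485802 ≈ 0.0007.

0.0007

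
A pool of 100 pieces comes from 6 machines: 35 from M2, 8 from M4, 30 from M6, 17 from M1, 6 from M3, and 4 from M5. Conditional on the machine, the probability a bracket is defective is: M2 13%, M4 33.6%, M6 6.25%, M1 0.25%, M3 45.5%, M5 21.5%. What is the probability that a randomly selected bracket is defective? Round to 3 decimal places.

0.127

Prior × likelihood for each hypothesis:
  M2: 0.35 × 0.13 = 0.0455
  M4: 0.08 × 0.336 = 0.02688
  M6: 0.3 × 0.0625 = 0.01875
  M1: 0.17 × 0.0025 = 0.000425
  M3: 0.06 × 0.455 = 0.0273
  M5: 0.04 × 0.215 = 0.0086
P(defective) = 0.0455 + 0.02688 + 0.01875 + 0.000425 + 0.0273 + 0.0086 = 0.127455 → 0.127.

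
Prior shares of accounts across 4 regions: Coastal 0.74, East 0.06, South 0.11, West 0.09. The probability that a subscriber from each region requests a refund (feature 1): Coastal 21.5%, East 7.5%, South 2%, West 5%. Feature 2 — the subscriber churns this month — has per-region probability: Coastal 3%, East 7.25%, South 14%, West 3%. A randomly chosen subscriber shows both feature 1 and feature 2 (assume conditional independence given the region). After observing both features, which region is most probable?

Compute prior × likelihood for every hypothesis:
  Coastal: 0.74 × 0.215 × 0.03 = 0.004773
  East: 0.06 × 0.075 × 0.0725 = 0.00032625
  South: 0.11 × 0.02 × 0.14 = 0.000308
  West: 0.09 × 0.05 × 0.03 = 0.000135
Total = 0.00554225.
Largest term belongs to Coastal, so Coastal is most probable.

Coastal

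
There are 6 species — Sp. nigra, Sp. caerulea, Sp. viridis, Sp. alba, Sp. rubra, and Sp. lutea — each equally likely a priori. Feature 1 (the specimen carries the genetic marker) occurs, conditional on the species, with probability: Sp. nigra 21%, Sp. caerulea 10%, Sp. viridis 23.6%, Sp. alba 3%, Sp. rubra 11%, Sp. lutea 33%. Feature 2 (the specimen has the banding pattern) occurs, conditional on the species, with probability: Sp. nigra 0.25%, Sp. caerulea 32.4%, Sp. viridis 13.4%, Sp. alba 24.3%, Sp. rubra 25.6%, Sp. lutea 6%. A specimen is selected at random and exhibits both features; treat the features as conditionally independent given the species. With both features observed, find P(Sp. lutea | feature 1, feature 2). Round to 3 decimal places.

With a uniform prior (1/6 each), posterior ∝ likelihood:
  Sp. nigra: 0.21 × 0.0025 = 0.000525
  Sp. caerulea: 0.1 × 0.324 = 0.0324
  Sp. viridis: 0.236 × 0.134 = 0.031624
  Sp. alba: 0.03 × 0.243 = 0.00729
  Sp. rubra: 0.11 × 0.256 = 0.02816
  Sp. lutea: 0.33 × 0.06 = 0.0198
Sum = 0.119799.
P(Sp. lutea | evidence) = 0.0198 / 0.119799 ≈ 0.165.

0.165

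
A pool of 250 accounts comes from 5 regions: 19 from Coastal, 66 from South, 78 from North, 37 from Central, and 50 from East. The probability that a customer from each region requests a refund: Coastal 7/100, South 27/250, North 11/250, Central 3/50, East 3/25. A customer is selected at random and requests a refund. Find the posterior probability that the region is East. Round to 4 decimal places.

0.2984

Prior × likelihood for each hypothesis:
  Coastal: 0.076 × 0.07 = 0.00532
  South: 0.264 × 0.108 = 0.028512
  North: 0.312 × 0.044 = 0.013728
  Central: 0.148 × 0.06 = 0.00888
  East: 0.2 × 0.12 = 0.024
Sum = 0.08044.
P(East | evidence) = 0.024 / 0.08044 ≈ 0.2984.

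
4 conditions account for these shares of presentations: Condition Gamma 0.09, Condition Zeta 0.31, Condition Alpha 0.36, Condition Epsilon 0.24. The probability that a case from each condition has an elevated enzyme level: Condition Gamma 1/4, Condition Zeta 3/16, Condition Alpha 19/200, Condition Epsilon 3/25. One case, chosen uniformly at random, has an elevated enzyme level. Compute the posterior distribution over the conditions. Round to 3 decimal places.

Condition Gamma 0.157, Condition Zeta 0.405, Condition Alpha 0.238, Condition Epsilon 0.201

By Bayes' rule, posterior ∝ prior × likelihood:
  Condition Gamma: 0.09 × 0.25 = 0.0225
  Condition Zeta: 0.31 × 0.1875 = 0.058125
  Condition Alpha: 0.36 × 0.095 = 0.0342
  Condition Epsilon: 0.24 × 0.12 = 0.0288
Sum = 0.143625.
P(Condition Gamma | elevated) = 0.0225/0.143625 ≈ 0.157
P(Condition Zeta | elevated) = 0.058125/0.143625 ≈ 0.405
P(Condition Alpha | elevated) = 0.0342/0.143625 ≈ 0.238
P(Condition Epsilon | elevated) = 0.0288/0.143625 ≈ 0.201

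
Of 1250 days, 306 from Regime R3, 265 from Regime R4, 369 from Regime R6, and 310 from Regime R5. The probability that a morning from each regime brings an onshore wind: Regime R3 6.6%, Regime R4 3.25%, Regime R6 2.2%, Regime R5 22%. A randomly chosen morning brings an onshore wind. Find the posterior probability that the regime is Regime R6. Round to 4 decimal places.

0.0772

By Bayes' rule, posterior ∝ prior × likelihood:
  Regime R3: 0.2448 × 0.066 = 0.0161568
  Regime R4: 0.212 × 0.0325 = 0.00689
  Regime R6: 0.2952 × 0.022 = 0.0064944
  Regime R5: 0.248 × 0.22 = 0.05456
Normalizing constant = 0.0841012.
P(Regime R6 | evidence) = 0.0064944 / 0.0841012 ≈ 0.0772.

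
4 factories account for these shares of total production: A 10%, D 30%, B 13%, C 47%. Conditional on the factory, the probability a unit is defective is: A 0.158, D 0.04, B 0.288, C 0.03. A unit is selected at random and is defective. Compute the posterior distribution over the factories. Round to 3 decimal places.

A 0.199, D 0.151, B 0.472, C 0.178

Compute prior × likelihood for every hypothesis:
  A: 0.1 × 0.158 = 0.0158
  D: 0.3 × 0.04 = 0.012
  B: 0.13 × 0.288 = 0.03744
  C: 0.47 × 0.03 = 0.0141
Normalizing constant = 0.07934.
P(A | defective) = 0.0158/0.07934 ≈ 0.199
P(D | defective) = 0.012/0.07934 ≈ 0.151
P(B | defective) = 0.03744/0.07934 ≈ 0.472
P(C | defective) = 0.0141/0.07934 ≈ 0.178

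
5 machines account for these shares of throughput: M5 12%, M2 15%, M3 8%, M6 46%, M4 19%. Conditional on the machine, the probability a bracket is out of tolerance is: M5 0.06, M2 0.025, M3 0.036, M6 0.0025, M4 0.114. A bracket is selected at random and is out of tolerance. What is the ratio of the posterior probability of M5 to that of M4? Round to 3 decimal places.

Unnormalized posteriors (prior × likelihood):
  M5: 0.12 × 0.06 = 0.0072
  M2: 0.15 × 0.025 = 0.00375
  M3: 0.08 × 0.036 = 0.00288
  M6: 0.46 × 0.0025 = 0.00115
  M4: 0.19 × 0.114 = 0.02166
Total = 0.03664.
The ratio is 0.0072 / 0.02166 (the normalizer cancels) = 0.332.

0.332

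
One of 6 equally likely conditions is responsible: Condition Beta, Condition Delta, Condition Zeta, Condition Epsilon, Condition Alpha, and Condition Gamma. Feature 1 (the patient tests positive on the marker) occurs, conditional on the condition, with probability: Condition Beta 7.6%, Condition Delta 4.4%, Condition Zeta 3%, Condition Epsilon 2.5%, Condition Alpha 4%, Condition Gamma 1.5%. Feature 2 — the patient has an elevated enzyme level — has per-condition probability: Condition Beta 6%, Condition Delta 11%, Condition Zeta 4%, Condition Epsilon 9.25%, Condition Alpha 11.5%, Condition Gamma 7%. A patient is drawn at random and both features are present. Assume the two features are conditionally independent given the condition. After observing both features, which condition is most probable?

Since the prior is uniform, the posterior is proportional to the likelihood:
  Condition Beta: 0.076 × 0.06 = 0.00456
  Condition Delta: 0.044 × 0.11 = 0.00484
  Condition Zeta: 0.03 × 0.04 = 0.0012
  Condition Epsilon: 0.025 × 0.0925 = 0.0023125
  Condition Alpha: 0.04 × 0.115 = 0.0046
  Condition Gamma: 0.015 × 0.07 = 0.00105
Normalizing constant = 0.0185625.
Largest term belongs to Condition Delta, so Condition Delta is most probable.

Condition Delta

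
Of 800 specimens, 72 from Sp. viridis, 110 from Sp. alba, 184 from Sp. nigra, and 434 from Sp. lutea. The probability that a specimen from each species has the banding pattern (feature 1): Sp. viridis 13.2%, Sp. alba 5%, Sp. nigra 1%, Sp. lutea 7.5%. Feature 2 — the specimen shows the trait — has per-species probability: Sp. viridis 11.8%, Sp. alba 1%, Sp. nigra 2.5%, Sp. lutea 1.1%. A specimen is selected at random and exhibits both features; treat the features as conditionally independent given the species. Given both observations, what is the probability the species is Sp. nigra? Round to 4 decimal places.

0.0291

Compute prior × likelihood for every hypothesis:
  Sp. viridis: 0.09 × 0.132 × 0.118 = 0.00140184
  Sp. alba: 0.1375 × 0.05 × 0.01 = 0.00006875
  Sp. nigra: 0.23 × 0.01 × 0.025 = 0.0000575
  Sp. lutea: 0.5425 × 0.075 × 0.011 = 0.0004475625
Total = 0.0019756525.
P(Sp. nigra | evidence) = 0.0000575 / 0.0019756525 ≈ 0.0291.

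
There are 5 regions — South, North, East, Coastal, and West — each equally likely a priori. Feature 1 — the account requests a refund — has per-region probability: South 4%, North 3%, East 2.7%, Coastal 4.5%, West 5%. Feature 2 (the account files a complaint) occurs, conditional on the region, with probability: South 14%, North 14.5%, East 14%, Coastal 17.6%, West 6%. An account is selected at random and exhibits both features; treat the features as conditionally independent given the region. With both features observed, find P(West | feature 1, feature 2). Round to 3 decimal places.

0.122

With a uniform prior (1/5 each), posterior ∝ likelihood:
  South: 0.04 × 0.14 = 0.0056
  North: 0.03 × 0.145 = 0.00435
  East: 0.027 × 0.14 = 0.00378
  Coastal: 0.045 × 0.176 = 0.00792
  West: 0.05 × 0.06 = 0.003
Total = 0.02465.
P(West | evidence) = 0.003 / 0.02465 ≈ 0.122.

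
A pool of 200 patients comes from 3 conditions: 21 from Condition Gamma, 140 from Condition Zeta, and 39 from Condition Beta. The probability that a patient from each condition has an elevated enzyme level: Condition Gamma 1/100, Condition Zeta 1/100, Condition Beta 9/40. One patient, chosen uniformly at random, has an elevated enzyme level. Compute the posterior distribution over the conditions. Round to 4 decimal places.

Condition Gamma 0.0202, Condition Zeta 0.1348, Condition Beta 0.8450

Unnormalized posteriors (prior × likelihood):
  Condition Gamma: 0.105 × 0.01 = 0.00105
  Condition Zeta: 0.7 × 0.01 = 0.007
  Condition Beta: 0.195 × 0.225 = 0.043875
Total = 0.051925.
P(Condition Gamma | elevated) = 0.00105/0.051925 ≈ 0.0202
P(Condition Zeta | elevated) = 0.007/0.051925 ≈ 0.1348
P(Condition Beta | elevated) = 0.043875/0.051925 ≈ 0.8450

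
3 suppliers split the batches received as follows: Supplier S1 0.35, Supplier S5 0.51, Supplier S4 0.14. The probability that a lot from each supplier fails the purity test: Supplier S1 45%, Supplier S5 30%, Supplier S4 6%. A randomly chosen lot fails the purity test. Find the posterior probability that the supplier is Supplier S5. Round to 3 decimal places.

By Bayes' rule, posterior ∝ prior × likelihood:
  Supplier S1: 0.35 × 0.45 = 0.1575
  Supplier S5: 0.51 × 0.3 = 0.153
  Supplier S4: 0.14 × 0.06 = 0.0084
Total = 0.3189.
P(Supplier S5 | evidence) = 0.153 / 0.3189 ≈ 0.480.

0.480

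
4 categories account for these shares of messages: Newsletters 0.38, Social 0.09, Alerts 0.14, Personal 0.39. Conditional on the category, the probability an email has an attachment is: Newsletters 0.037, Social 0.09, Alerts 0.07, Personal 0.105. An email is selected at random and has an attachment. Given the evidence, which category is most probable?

Personal

By Bayes' rule, posterior ∝ prior × likelihood:
  Newsletters: 0.38 × 0.037 = 0.01406
  Social: 0.09 × 0.09 = 0.0081
  Alerts: 0.14 × 0.07 = 0.0098
  Personal: 0.39 × 0.105 = 0.04095
Sum = 0.07291.
Largest term belongs to Personal, so Personal is most probable.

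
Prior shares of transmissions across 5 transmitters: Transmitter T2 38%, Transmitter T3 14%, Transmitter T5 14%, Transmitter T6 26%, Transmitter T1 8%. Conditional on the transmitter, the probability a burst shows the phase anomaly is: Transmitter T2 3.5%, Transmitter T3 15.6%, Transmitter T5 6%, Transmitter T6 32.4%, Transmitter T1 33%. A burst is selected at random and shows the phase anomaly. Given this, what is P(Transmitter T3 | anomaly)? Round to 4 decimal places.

0.1417

Unnormalized posteriors (prior × likelihood):
  Transmitter T2: 0.38 × 0.035 = 0.0133
  Transmitter T3: 0.14 × 0.156 = 0.02184
  Transmitter T5: 0.14 × 0.06 = 0.0084
  Transmitter T6: 0.26 × 0.324 = 0.08424
  Transmitter T1: 0.08 × 0.33 = 0.0264
Sum = 0.15418.
P(Transmitter T3 | evidence) = 0.02184 / 0.15418 ≈ 0.1417.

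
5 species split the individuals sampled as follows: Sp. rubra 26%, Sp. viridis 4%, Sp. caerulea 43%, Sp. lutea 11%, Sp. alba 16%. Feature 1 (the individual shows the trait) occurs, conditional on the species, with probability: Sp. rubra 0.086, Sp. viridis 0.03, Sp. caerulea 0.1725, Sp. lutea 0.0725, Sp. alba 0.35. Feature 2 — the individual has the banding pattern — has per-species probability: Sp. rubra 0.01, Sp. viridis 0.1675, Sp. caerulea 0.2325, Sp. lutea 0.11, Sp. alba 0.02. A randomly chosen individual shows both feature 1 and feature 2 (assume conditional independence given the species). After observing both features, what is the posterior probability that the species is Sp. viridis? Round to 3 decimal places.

By Bayes' rule, posterior ∝ prior × likelihood:
  Sp. rubra: 0.26 × 0.086 × 0.01 = 0.0002236
  Sp. viridis: 0.04 × 0.03 × 0.1675 = 0.000201
  Sp. caerulea: 0.43 × 0.1725 × 0.2325 = 0.0172456875
  Sp. lutea: 0.11 × 0.0725 × 0.11 = 0.00087725
  Sp. alba: 0.16 × 0.35 × 0.02 = 0.00112
Normalizing constant = 0.0196675375.
P(Sp. viridis | evidence) = 0.000201 / 0.0196675375 ≈ 0.010.

0.010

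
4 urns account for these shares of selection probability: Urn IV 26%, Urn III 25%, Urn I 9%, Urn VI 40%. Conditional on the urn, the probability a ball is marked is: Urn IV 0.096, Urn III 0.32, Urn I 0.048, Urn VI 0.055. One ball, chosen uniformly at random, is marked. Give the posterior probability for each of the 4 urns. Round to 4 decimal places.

Unnormalized posteriors (prior × likelihood):
  Urn IV: 0.26 × 0.096 = 0.02496
  Urn III: 0.25 × 0.32 = 0.08
  Urn I: 0.09 × 0.048 = 0.00432
  Urn VI: 0.4 × 0.055 = 0.022
Normalizing constant = 0.13128.
P(Urn IV | marked) = 0.02496/0.13128 ≈ 0.1901
P(Urn III | marked) = 0.08/0.13128 ≈ 0.6094
P(Urn I | marked) = 0.00432/0.13128 ≈ 0.0329
P(Urn VI | marked) = 0.022/0.13128 ≈ 0.1676

Urn IV 0.1901, Urn III 0.6094, Urn I 0.0329, Urn VI 0.1676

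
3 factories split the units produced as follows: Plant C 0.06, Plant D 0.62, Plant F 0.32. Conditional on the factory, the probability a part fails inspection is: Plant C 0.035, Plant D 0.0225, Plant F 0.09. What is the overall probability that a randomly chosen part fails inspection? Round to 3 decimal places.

Compute prior × likelihood for every hypothesis:
  Plant C: 0.06 × 0.035 = 0.0021
  Plant D: 0.62 × 0.0225 = 0.01395
  Plant F: 0.32 × 0.09 = 0.0288
P(nonconforming) = 0.0021 + 0.01395 + 0.0288 = 0.04485 → 0.045.

0.045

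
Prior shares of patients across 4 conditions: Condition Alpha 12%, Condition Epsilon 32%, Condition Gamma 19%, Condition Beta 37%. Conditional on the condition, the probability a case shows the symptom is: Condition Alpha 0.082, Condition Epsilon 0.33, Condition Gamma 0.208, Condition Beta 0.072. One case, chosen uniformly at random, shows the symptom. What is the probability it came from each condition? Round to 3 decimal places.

Condition Alpha 0.054, Condition Epsilon 0.581, Condition Gamma 0.218, Condition Beta 0.147

Compute prior × likelihood for every hypothesis:
  Condition Alpha: 0.12 × 0.082 = 0.00984
  Condition Epsilon: 0.32 × 0.33 = 0.1056
  Condition Gamma: 0.19 × 0.208 = 0.03952
  Condition Beta: 0.37 × 0.072 = 0.02664
Normalizing constant = 0.1816.
P(Condition Alpha | symptomatic) = 0.00984/0.1816 ≈ 0.054
P(Condition Epsilon | symptomatic) = 0.1056/0.1816 ≈ 0.581
P(Condition Gamma | symptomatic) = 0.03952/0.1816 ≈ 0.218
P(Condition Beta | symptomatic) = 0.02664/0.1816 ≈ 0.147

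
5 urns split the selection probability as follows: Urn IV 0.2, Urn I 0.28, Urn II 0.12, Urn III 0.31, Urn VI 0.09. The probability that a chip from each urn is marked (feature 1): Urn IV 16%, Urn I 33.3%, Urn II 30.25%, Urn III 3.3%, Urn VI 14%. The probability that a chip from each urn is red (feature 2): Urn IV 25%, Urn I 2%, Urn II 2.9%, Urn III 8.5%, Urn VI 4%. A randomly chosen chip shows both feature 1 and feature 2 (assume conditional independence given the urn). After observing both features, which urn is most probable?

By Bayes' rule, posterior ∝ prior × likelihood:
  Urn IV: 0.2 × 0.16 × 0.25 = 0.008
  Urn I: 0.28 × 0.333 × 0.02 = 0.0018648
  Urn II: 0.12 × 0.3025 × 0.029 = 0.0010527
  Urn III: 0.31 × 0.033 × 0.085 = 0.00086955
  Urn VI: 0.09 × 0.14 × 0.04 = 0.000504
Sum = 0.01229105.
Largest term belongs to Urn IV, so Urn IV is most probable.

Urn IV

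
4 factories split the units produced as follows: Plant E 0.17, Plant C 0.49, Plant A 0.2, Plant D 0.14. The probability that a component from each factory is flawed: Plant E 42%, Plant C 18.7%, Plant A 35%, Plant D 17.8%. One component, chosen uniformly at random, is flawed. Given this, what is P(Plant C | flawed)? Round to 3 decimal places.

0.355

By Bayes' rule, posterior ∝ prior × likelihood:
  Plant E: 0.17 × 0.42 = 0.0714
  Plant C: 0.49 × 0.187 = 0.09163
  Plant A: 0.2 × 0.35 = 0.07
  Plant D: 0.14 × 0.178 = 0.02492
Sum = 0.25795.
P(Plant C | evidence) = 0.09163 / 0.25795 ≈ 0.355.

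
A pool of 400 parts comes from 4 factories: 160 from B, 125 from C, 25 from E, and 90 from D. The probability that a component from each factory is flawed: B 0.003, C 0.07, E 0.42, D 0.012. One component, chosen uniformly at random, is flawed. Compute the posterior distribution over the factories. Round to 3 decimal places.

By Bayes' rule, posterior ∝ prior × likelihood:
  B: 0.4 × 0.003 = 0.0012
  C: 0.3125 × 0.07 = 0.021875
  E: 0.0625 × 0.42 = 0.02625
  D: 0.225 × 0.012 = 0.0027
Total = 0.052025.
P(B | flawed) = 0.0012/0.052025 ≈ 0.023
P(C | flawed) = 0.021875/0.052025 ≈ 0.420
P(E | flawed) = 0.02625/0.052025 ≈ 0.505
P(D | flawed) = 0.0027/0.052025 ≈ 0.052
(Check: 0.023+0.420+0.505+0.052 = 1.000.)

B 0.023, C 0.420, E 0.505, D 0.052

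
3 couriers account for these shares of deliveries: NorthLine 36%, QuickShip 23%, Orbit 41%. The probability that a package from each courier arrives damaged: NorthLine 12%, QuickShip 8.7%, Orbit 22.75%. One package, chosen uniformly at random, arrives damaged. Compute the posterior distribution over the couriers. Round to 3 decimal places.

Prior × likelihood for each hypothesis:
  NorthLine: 0.36 × 0.12 = 0.0432
  QuickShip: 0.23 × 0.087 = 0.02001
  Orbit: 0.41 × 0.2275 = 0.093275
Sum = 0.156485.
P(NorthLine | damaged) = 0.0432/0.156485 ≈ 0.276
P(QuickShip | damaged) = 0.02001/0.156485 ≈ 0.128
P(Orbit | damaged) = 0.093275/0.156485 ≈ 0.596

NorthLine 0.276, QuickShip 0.128, Orbit 0.596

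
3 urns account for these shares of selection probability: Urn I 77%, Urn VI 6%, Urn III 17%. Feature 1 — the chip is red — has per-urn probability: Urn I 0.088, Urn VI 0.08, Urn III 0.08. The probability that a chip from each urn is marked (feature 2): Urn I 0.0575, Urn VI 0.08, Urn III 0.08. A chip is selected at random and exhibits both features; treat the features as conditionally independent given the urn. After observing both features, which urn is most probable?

Urn I

Unnormalized posteriors (prior × likelihood):
  Urn I: 0.77 × 0.088 × 0.0575 = 0.0038962
  Urn VI: 0.06 × 0.08 × 0.08 = 0.000384
  Urn III: 0.17 × 0.08 × 0.08 = 0.001088
Sum = 0.0053682.
Largest term belongs to Urn I, so Urn I is most probable.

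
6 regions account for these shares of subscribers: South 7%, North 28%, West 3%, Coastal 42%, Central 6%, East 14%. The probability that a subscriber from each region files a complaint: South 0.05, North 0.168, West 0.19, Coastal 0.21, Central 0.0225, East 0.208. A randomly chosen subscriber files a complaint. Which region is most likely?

Coastal

Unnormalized posteriors (prior × likelihood):
  South: 0.07 × 0.05 = 0.0035
  North: 0.28 × 0.168 = 0.04704
  West: 0.03 × 0.19 = 0.0057
  Coastal: 0.42 × 0.21 = 0.0882
  Central: 0.06 × 0.0225 = 0.00135
  East: 0.14 × 0.208 = 0.02912
Normalizing constant = 0.17491.
Largest term belongs to Coastal, so Coastal is most probable.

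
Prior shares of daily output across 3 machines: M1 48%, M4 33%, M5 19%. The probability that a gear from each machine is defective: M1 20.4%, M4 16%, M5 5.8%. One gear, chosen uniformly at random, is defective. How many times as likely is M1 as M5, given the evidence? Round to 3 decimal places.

8.886

Prior × likelihood for each hypothesis:
  M1: 0.48 × 0.204 = 0.09792
  M4: 0.33 × 0.16 = 0.0528
  M5: 0.19 × 0.058 = 0.01102
Sum = 0.16174.
The ratio is 0.09792 / 0.01102 (the normalizer cancels) = 8.886.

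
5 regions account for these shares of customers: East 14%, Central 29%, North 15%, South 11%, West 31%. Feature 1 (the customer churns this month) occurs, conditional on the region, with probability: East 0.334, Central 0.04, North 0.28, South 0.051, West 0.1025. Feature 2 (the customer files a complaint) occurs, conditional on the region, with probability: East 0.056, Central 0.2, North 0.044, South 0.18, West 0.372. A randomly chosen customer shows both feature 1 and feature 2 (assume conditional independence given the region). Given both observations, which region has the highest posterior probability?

West

Unnormalized posteriors (prior × likelihood):
  East: 0.14 × 0.334 × 0.056 = 0.00261856
  Central: 0.29 × 0.04 × 0.2 = 0.00232
  North: 0.15 × 0.28 × 0.044 = 0.001848
  South: 0.11 × 0.051 × 0.18 = 0.0010098
  West: 0.31 × 0.1025 × 0.372 = 0.0118203
Normalizing constant = 0.01961666.
Largest term belongs to West, so West is most probable.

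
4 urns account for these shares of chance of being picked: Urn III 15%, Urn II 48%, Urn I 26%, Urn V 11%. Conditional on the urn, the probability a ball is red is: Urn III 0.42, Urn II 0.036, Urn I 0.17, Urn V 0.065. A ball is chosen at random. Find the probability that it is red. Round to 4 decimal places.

Compute prior × likelihood for every hypothesis:
  Urn III: 0.15 × 0.42 = 0.063
  Urn II: 0.48 × 0.036 = 0.01728
  Urn I: 0.26 × 0.17 = 0.0442
  Urn V: 0.11 × 0.065 = 0.00715
P(red) = 0.063 + 0.01728 + 0.0442 + 0.00715 = 0.13163 → 0.1316.

0.1316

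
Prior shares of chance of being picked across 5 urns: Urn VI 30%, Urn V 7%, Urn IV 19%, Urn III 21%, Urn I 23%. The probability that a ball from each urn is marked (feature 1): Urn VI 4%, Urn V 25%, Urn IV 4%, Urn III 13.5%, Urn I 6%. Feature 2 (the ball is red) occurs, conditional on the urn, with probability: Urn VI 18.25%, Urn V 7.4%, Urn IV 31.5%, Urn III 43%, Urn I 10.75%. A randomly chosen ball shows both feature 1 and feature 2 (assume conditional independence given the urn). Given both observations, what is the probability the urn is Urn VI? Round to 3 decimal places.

Unnormalized posteriors (prior × likelihood):
  Urn VI: 0.3 × 0.04 × 0.1825 = 0.00219
  Urn V: 0.07 × 0.25 × 0.074 = 0.001295
  Urn IV: 0.19 × 0.04 × 0.315 = 0.002394
  Urn III: 0.21 × 0.135 × 0.43 = 0.0121905
  Urn I: 0.23 × 0.06 × 0.1075 = 0.0014835
Total = 0.019553.
P(Urn VI | evidence) = 0.00219 / 0.019553 ≈ 0.112.

0.112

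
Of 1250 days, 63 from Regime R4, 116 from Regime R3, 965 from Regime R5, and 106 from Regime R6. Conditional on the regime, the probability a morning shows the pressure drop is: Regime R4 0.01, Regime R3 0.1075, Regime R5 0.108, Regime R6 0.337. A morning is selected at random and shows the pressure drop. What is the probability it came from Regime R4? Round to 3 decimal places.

0.004

By Bayes' rule, posterior ∝ prior × likelihood:
  Regime R4: 0.0504 × 0.01 = 0.000504
  Regime R3: 0.0928 × 0.1075 = 0.009976
  Regime R5: 0.772 × 0.108 = 0.083376
  Regime R6: 0.0848 × 0.337 = 0.0285776
Total = 0.1224336.
P(Regime R4 | evidence) = 0.000504 / 0.1224336 ≈ 0.004.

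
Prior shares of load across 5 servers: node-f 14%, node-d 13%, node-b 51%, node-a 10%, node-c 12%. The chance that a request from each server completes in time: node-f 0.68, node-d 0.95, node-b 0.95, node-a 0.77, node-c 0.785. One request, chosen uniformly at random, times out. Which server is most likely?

Taking complements, P(timeout | each) = node-f 0.32, node-d 0.05, node-b 0.05, node-a 0.23, node-c 0.215.
By Bayes' rule, posterior ∝ prior × likelihood:
  node-f: 0.14 × 0.32 = 0.0448
  node-d: 0.13 × 0.05 = 0.0065
  node-b: 0.51 × 0.05 = 0.0255
  node-a: 0.1 × 0.23 = 0.023
  node-c: 0.12 × 0.215 = 0.0258
Sum = 0.1256.
Largest term belongs to node-f, so node-f is most probable.

node-f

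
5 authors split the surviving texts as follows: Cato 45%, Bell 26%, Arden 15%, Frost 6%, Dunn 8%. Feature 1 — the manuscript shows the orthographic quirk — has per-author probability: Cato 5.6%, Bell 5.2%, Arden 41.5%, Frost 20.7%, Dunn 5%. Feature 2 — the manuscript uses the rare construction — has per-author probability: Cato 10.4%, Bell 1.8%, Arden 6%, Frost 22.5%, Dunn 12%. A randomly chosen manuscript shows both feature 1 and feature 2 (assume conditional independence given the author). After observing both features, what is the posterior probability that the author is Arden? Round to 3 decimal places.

Prior × likelihood for each hypothesis:
  Cato: 0.45 × 0.056 × 0.104 = 0.0026208
  Bell: 0.26 × 0.052 × 0.018 = 0.00024336
  Arden: 0.15 × 0.415 × 0.06 = 0.003735
  Frost: 0.06 × 0.207 × 0.225 = 0.0027945
  Dunn: 0.08 × 0.05 × 0.12 = 0.00048
Sum = 0.00987366.
P(Arden | evidence) = 0.003735 / 0.00987366 ≈ 0.378.

0.378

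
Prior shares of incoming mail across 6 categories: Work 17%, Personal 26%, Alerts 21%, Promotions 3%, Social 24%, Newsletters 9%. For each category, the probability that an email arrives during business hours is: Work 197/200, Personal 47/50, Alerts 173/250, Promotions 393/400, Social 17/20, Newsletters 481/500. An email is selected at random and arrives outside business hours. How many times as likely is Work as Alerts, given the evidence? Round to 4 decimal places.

0.0394

Taking complements, P(off-hours | each) = Work 0.015, Personal 0.06, Alerts 0.308, Promotions 0.0175, Social 0.15, Newsletters 0.038.
Prior × likelihood for each hypothesis:
  Work: 0.17 × 0.015 = 0.00255
  Personal: 0.26 × 0.06 = 0.0156
  Alerts: 0.21 × 0.308 = 0.06468
  Promotions: 0.03 × 0.0175 = 0.000525
  Social: 0.24 × 0.15 = 0.036
  Newsletters: 0.09 × 0.038 = 0.00342
Sum = 0.122775.
The ratio is 0.00255 / 0.06468 (the normalizer cancels) = 0.0394.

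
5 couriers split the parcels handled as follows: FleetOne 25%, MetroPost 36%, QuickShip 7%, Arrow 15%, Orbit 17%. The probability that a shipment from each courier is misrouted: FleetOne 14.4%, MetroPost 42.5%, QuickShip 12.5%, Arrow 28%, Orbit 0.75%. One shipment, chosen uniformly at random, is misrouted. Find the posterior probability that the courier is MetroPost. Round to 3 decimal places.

Unnormalized posteriors (prior × likelihood):
  FleetOne: 0.25 × 0.144 = 0.036
  MetroPost: 0.36 × 0.425 = 0.153
  QuickShip: 0.07 × 0.125 = 0.00875
  Arrow: 0.15 × 0.28 = 0.042
  Orbit: 0.17 × 0.0075 = 0.001275
Normalizing constant = 0.241025.
P(MetroPost | evidence) = 0.153 / 0.241025 ≈ 0.635.

0.635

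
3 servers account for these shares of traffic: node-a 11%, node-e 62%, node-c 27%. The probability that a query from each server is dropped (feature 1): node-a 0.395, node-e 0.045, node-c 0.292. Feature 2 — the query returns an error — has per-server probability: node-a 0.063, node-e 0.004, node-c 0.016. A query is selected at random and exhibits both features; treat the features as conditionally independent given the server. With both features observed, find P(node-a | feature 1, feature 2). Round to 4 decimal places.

Compute prior × likelihood for every hypothesis:
  node-a: 0.11 × 0.395 × 0.063 = 0.00273735
  node-e: 0.62 × 0.045 × 0.004 = 0.0001116
  node-c: 0.27 × 0.292 × 0.016 = 0.00126144
Total = 0.00411039.
P(node-a | evidence) = 0.00273735 / 0.00411039 ≈ 0.6660.

0.6660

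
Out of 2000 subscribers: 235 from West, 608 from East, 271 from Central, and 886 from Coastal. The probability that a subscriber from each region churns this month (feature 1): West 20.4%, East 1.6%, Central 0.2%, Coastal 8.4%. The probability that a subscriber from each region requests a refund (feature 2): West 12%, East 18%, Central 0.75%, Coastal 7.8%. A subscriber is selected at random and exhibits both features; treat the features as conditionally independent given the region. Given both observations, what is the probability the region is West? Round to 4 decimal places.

Prior × likelihood for each hypothesis:
  West: 0.1175 × 0.204 × 0.12 = 0.0028764
  East: 0.304 × 0.016 × 0.18 = 0.00087552
  Central: 0.1355 × 0.002 × 0.0075 = 0.0000020325
  Coastal: 0.443 × 0.084 × 0.078 = 0.002902536
Total = 0.0066564885.
P(West | evidence) = 0.0028764 / 0.0066564885 ≈ 0.4321.

0.4321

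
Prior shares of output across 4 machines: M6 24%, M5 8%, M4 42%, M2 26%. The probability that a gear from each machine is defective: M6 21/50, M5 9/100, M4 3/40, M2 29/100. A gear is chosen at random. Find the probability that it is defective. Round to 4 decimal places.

Unnormalized posteriors (prior × likelihood):
  M6: 0.24 × 0.42 = 0.1008
  M5: 0.08 × 0.09 = 0.0072
  M4: 0.42 × 0.075 = 0.0315
  M2: 0.26 × 0.29 = 0.0754
P(defective) = 0.1008 + 0.0072 + 0.0315 + 0.0754 = 0.2149 → 0.2149.

0.2149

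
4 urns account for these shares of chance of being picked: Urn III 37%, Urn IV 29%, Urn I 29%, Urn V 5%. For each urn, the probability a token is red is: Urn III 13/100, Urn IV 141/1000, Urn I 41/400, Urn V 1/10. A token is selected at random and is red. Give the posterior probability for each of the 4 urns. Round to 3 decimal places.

Urn III 0.389, Urn IV 0.331, Urn I 0.240, Urn V 0.040

Prior × likelihood for each hypothesis:
  Urn III: 0.37 × 0.13 = 0.0481
  Urn IV: 0.29 × 0.141 = 0.04089
  Urn I: 0.29 × 0.1025 = 0.029725
  Urn V: 0.05 × 0.1 = 0.005
Normalizing constant = 0.123715.
P(Urn III | red) = 0.0481/0.123715 ≈ 0.389
P(Urn IV | red) = 0.04089/0.123715 ≈ 0.331
P(Urn I | red) = 0.029725/0.123715 ≈ 0.240
P(Urn V | red) = 0.005/0.123715 ≈ 0.040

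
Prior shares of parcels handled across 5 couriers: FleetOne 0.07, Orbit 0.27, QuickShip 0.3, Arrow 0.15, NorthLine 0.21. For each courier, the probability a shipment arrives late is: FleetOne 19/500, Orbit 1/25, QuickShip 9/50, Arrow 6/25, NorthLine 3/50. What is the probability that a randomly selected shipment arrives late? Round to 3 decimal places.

Prior × likelihood for each hypothesis:
  FleetOne: 0.07 × 0.038 = 0.00266
  Orbit: 0.27 × 0.04 = 0.0108
  QuickShip: 0.3 × 0.18 = 0.054
  Arrow: 0.15 × 0.24 = 0.036
  NorthLine: 0.21 × 0.06 = 0.0126
P(late) = 0.00266 + 0.0108 + 0.054 + 0.036 + 0.0126 = 0.11606 → 0.116.

0.116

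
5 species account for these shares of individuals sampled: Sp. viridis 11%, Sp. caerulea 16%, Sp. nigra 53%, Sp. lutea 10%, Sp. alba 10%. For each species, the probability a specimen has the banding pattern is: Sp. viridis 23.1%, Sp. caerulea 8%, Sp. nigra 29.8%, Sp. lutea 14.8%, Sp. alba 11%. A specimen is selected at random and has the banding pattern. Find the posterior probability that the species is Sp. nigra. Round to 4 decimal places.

0.7116

Compute prior × likelihood for every hypothesis:
  Sp. viridis: 0.11 × 0.231 = 0.02541
  Sp. caerulea: 0.16 × 0.08 = 0.0128
  Sp. nigra: 0.53 × 0.298 = 0.15794
  Sp. lutea: 0.1 × 0.148 = 0.0148
  Sp. alba: 0.1 × 0.11 = 0.011
Normalizing constant = 0.22195.
P(Sp. nigra | evidence) = 0.15794 / 0.22195 ≈ 0.7116.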